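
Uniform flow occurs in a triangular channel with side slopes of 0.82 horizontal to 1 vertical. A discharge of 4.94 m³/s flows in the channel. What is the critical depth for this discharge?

y_c = 1.49 m

At critical depth, Q² T / (g A³) = 1, i.e. A³/T = Q²/g = 4.94²/9.81 = 2.488.
Trying y = 1.89 m: A³/T = 8.108 — over.
Trying y = 1.49 m: A³/T = 2.469 — matches.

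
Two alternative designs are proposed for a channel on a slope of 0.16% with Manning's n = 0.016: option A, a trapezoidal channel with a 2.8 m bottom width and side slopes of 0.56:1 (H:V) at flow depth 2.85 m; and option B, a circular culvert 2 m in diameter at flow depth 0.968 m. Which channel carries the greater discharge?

channel A

Channel A: With bottom width b = 2.8 m and side slope z = 0.56: A = (b + zy)y = (2.8 + 0.56×2.85)×2.85 = 12.53 m²; P = b + 2y√(1+z²) = 2.8 + 2×2.85×1.146 = 9.333 m. Hydraulic radius R = A/P = 12.53/9.333 = 1.342 m. Q_A = (1/0.016)·12.53·1.342^(2/3)·√0.0016 = 38.12 m³/s.
Channel B: For a circular section of diameter D = 2 m at depth y = 0.968 m, the central angle is θ = 2 arccos(1 − 2y/D) = 3.078 rad. Then A = (D²/8)(θ − sin θ) = 1.507 m² and P = Dθ/2 = 3.078 m. Hydraulic radius R = A/P = 1.507/3.078 = 0.4896 m. Q_B = (1/0.016)·1.507·0.4896^(2/3)·√0.0016 = 2.34 m³/s.
Q_A = 38.12 m³/s vs Q_B = 2.34 m³/s, so channel A carries more.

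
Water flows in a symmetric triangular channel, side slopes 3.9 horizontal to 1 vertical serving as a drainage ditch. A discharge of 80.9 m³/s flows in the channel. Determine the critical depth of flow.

At critical depth, Q² T / (g A³) = 1, i.e. A³/T = Q²/g = 80.9²/9.81 = 667.2.
Try y = 1.85 m: A³/T = 164.8 — short.
Try y = 3.02 m: A³/T = 1910 — over.
Try y = 2.45 m: A³/T = 671.3 — ≈ 667.2.

y_c = 2.45 m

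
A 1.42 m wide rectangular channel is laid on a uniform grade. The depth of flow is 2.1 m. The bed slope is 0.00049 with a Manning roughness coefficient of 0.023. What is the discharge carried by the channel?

Q = 1.88 m³/s

Flow area A = b·y = 1.42 × 2.1 = 2.982 m². Wetted perimeter P = b + 2y = 1.42 + 2×2.1 = 5.62 m.
Hydraulic radius R = A/P = 2.982/5.62 = 0.5306 m.
Manning's equation: Q = (1/n) A R^(2/3) S^(1/2) = (1/0.023) × 2.982 × 0.5306^(2/3) × 0.00049^(1/2) = 1.88 m³/s.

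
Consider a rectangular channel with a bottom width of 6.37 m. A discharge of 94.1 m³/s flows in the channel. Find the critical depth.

For a rectangular channel, critical depth y_c = (q²/g)^(1/3) where q = Q/b = 94.1/6.37 = 14.77 m²/s.
So y_c = (14.77²/9.81)^(1/3) = 2.81 m.

y_c = 2.81 m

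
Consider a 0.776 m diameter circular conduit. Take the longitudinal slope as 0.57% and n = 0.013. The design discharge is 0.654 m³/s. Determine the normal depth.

y_n = 0.483 m

Manning's equation rearranged: A R^(2/3) = nQ / (1·√S) = 0.013 × 0.654 / (√0.0057) = 0.1126.
Trying y = 0.371 m: A R^(2/3) = 0.07339 — short.
Trying y = 0.523 m: A R^(2/3) = 0.1261 — over.
Trying y = 0.483 m: A R^(2/3) = 0.1125 — close enough.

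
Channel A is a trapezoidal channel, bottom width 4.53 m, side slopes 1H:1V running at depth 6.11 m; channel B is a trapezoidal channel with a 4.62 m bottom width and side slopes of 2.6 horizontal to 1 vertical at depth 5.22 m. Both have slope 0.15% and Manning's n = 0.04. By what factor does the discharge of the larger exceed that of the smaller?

1.41

Channel A: With bottom width b = 4.53 m and side slope z = 1: A = (b + zy)y = (4.53 + 1×6.11)×6.11 = 65.01 m²; P = b + 2y√(1+z²) = 4.53 + 2×6.11×1.414 = 21.81 m. Hydraulic radius R = A/P = 65.01/21.81 = 2.981 m. Q_A = (1/0.04)·65.01·2.981^(2/3)·√0.0015 = 130.4 m³/s.
Channel B: With bottom width b = 4.62 m and side slope z = 2.6: A = (b + zy)y = (4.62 + 2.6×5.22)×5.22 = 94.96 m²; P = b + 2y√(1+z²) = 4.62 + 2×5.22×2.786 = 33.7 m. Hydraulic radius R = A/P = 94.96/33.7 = 2.818 m. Q_B = (1/0.04)·94.96·2.818^(2/3)·√0.0015 = 183.4 m³/s.
The larger discharge is 183.4 m³/s and the smaller is 130.4 m³/s; the ratio is 1.41.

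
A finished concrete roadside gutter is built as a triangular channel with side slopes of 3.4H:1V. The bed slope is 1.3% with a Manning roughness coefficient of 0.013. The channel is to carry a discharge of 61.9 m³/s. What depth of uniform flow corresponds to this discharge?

Manning's equation rearranged: A R^(2/3) = nQ / (1·√S) = 0.013 × 61.9 / (√0.013) = 7.058.
Trying y = 1.79 m: A R^(2/3) = 9.841 — over.
Trying y = 1.27 m: A R^(2/3) = 3.941 — short.
Trying y = 1.58 m: A R^(2/3) = 7.056 — matches.

y_n = 1.58 m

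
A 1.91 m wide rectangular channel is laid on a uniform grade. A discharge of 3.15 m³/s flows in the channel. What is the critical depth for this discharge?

For a rectangular channel, critical depth y_c = (q²/g)^(1/3) where q = Q/b = 3.15/1.91 = 1.649 m²/s.
So y_c = (1.649²/9.81)^(1/3) = 0.652 m.

y_c = 0.652 m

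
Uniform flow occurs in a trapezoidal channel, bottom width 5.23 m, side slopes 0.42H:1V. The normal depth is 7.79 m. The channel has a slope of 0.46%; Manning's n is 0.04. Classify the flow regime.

With bottom width b = 5.23 m and side slope z = 0.42: A = (b + zy)y = (5.23 + 0.42×7.79)×7.79 = 66.23 m²; P = b + 2y√(1+z²) = 5.23 + 2×7.79×1.085 = 22.13 m.
Hydraulic radius R = A/P = 66.23/22.13 = 2.993 m.
V = (1/n) R^(2/3) √S = (1/0.04) × 2.993^(2/3) × √0.0046 = 3.521 m/s. Hydraulic depth D_h = A/T = 66.23/11.77 = 5.625 m.
Froude number Fr = V/√(g·D_h) = 3.521/√(9.81×5.625) = 0.474, which is less than 1, so the flow is subcritical.

subcritical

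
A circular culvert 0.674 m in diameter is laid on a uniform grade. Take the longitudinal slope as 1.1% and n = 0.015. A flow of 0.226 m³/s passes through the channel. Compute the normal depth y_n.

y_n = 0.252 m

Manning's equation rearranged: A R^(2/3) = nQ / (1·√S) = 0.015 × 0.226 / (√0.011) = 0.03232.
Try y = 0.287 m: A R^(2/3) = 0.04109 — high.
Try y = 0.205 m: A R^(2/3) = 0.02189 — low.
Try y = 0.252 m: A R^(2/3) = 0.03239 — matches.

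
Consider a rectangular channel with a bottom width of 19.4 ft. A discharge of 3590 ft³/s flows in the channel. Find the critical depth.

y_c = 10.2 ft

For a rectangular channel, critical depth y_c = (q²/g)^(1/3) where q = Q/b = 3590/19.4 = 185.1 ft²/s.
So y_c = (185.1²/32.2)^(1/3) = 10.2 ft.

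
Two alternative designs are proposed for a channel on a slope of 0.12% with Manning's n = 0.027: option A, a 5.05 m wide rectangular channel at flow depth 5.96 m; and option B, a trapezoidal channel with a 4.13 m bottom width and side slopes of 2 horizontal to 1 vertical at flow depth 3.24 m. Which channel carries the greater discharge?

channel B

Channel A: Flow area A = b·y = 5.05 × 5.96 = 30.1 m². Wetted perimeter P = b + 2y = 5.05 + 2×5.96 = 16.97 m. Hydraulic radius R = A/P = 30.1/16.97 = 1.774 m. Q_A = (1/0.027)·30.1·1.774^(2/3)·√0.0012 = 56.58 m³/s.
Channel B: With bottom width b = 4.13 m and side slope z = 2: A = (b + zy)y = (4.13 + 2×3.24)×3.24 = 34.38 m²; P = b + 2y√(1+z²) = 4.13 + 2×3.24×2.236 = 18.62 m. Hydraulic radius R = A/P = 34.38/18.62 = 1.846 m. Q_B = (1/0.027)·34.38·1.846^(2/3)·√0.0012 = 66.38 m³/s.
Q_A = 56.58 m³/s vs Q_B = 66.38 m³/s, so channel B carries more.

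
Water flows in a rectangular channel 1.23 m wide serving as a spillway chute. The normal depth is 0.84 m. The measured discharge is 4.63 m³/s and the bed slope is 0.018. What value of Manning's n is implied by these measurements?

Flow area A = b·y = 1.23 × 0.84 = 1.033 m². Wetted perimeter P = b + 2y = 1.23 + 2×0.84 = 2.91 m.
Hydraulic radius R = A/P = 1.033/2.91 = 0.3551 m.
Rearranging Manning's equation: n = (1/Q) A R^(2/3) S^(1/2) = (1/4.63) × 1.033 × 0.3551^(2/3) × √0.018 = 0.015.

n = 0.015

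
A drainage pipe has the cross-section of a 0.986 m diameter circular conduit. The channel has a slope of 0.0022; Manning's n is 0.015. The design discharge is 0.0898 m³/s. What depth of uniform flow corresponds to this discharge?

y_n = 0.206 m

Manning's equation rearranged: A R^(2/3) = nQ / (1·√S) = 0.015 × 0.0898 / (√0.0022) = 0.02872.
Try y = 0.23 m: A R^(2/3) = 0.03582 — high.
Try y = 0.151 m: A R^(2/3) = 0.01523 — low.
Try y = 0.206 m: A R^(2/3) = 0.02871 — close enough.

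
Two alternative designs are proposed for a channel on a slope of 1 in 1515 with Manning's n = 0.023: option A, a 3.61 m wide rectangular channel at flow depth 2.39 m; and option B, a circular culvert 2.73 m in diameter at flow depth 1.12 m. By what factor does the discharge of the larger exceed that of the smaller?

5.49

Channel A: Flow area A = b·y = 3.61 × 2.39 = 8.628 m². Wetted perimeter P = b + 2y = 3.61 + 2×2.39 = 8.39 m. Hydraulic radius R = A/P = 8.628/8.39 = 1.028 m. Q_A = (1/0.023)·8.628·1.028^(2/3)·√0.0006601 = 9.819 m³/s.
Channel B: For a circular section of diameter D = 2.73 m at depth y = 1.12 m, the central angle is θ = 2 arccos(1 − 2y/D) = 2.781 rad. Then A = (D²/8)(θ − sin θ) = 2.262 m² and P = Dθ/2 = 3.796 m. Hydraulic radius R = A/P = 2.262/3.796 = 0.5958 m. Q_B = (1/0.023)·2.262·0.5958^(2/3)·√0.0006601 = 1.789 m³/s.
The larger discharge is 9.819 m³/s and the smaller is 1.789 m³/s; the ratio is 5.49.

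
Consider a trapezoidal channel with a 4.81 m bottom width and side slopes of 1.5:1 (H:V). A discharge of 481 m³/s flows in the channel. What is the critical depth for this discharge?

y_c = 5.92 m

At critical depth, Q² T / (g A³) = 1, i.e. A³/T = Q²/g = 481²/9.81 = 23580.
At y = 4.38 m: A³/T = 6899 — low.
At y = 5.92 m: A³/T = 23590 — matches.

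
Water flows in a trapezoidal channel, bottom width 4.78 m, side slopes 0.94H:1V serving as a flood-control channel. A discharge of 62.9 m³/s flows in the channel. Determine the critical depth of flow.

At critical depth, Q² T / (g A³) = 1, i.e. A³/T = Q²/g = 62.9²/9.81 = 403.3.
Trying y = 1.77 m: A³/T = 183 — short.
Trying y = 2.61 m: A³/T = 694.7 — over.
Trying y = 2.23 m: A³/T = 401.8 — matches.

y_c = 2.23 m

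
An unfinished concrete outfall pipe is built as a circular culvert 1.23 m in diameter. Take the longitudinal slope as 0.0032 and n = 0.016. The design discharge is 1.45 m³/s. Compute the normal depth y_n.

y_n = 0.8 m

Manning's equation rearranged: A R^(2/3) = nQ / (1·√S) = 0.016 × 1.45 / (√0.0032) = 0.4101.
Try y = 0.677 m: A R^(2/3) = 0.3174 — too small.
Try y = 0.8 m: A R^(2/3) = 0.4098 — close enough.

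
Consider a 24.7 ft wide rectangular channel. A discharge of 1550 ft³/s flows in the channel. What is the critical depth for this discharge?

y_c = 4.96 ft

For a rectangular channel, critical depth y_c = (q²/g)^(1/3) where q = Q/b = 1550/24.7 = 62.75 ft²/s.
So y_c = (62.75²/32.2)^(1/3) = 4.96 ft.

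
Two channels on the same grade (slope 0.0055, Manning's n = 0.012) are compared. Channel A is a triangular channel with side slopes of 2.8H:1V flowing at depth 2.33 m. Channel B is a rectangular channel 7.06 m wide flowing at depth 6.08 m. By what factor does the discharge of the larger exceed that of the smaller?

Channel A: For a triangular section with side slope z = 2.8: A = zy² = 2.8×2.33² = 15.2 m²; P = 2y√(1+z²) = 2×2.33×2.973 = 13.86 m. Hydraulic radius R = A/P = 15.2/13.86 = 1.097 m. Q_A = (1/0.012)·15.2·1.097^(2/3)·√0.0055 = 99.93 m³/s.
Channel B: Flow area A = b·y = 7.06 × 6.08 = 42.92 m². Wetted perimeter P = b + 2y = 7.06 + 2×6.08 = 19.22 m. Hydraulic radius R = A/P = 42.92/19.22 = 2.233 m. Q_B = (1/0.012)·42.92·2.233^(2/3)·√0.0055 = 453.3 m³/s.
The larger discharge is 453.3 m³/s and the smaller is 99.93 m³/s; the ratio is 4.54.

4.54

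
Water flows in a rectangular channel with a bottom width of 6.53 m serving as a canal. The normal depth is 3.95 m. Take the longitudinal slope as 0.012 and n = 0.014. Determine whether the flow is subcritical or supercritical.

supercritical

Flow area A = b·y = 6.53 × 3.95 = 25.79 m². Wetted perimeter P = b + 2y = 6.53 + 2×3.95 = 14.43 m.
Hydraulic radius R = A/P = 25.79/14.43 = 1.787 m.
V = (1/n) R^(2/3) √S = (1/0.014) × 1.787^(2/3) × √0.012 = 11.52 m/s. Hydraulic depth D_h = A/T = 25.79/6.53 = 3.95 m.
Froude number Fr = V/√(g·D_h) = 11.52/√(9.81×3.95) = 1.85, which is greater than 1, so the flow is supercritical.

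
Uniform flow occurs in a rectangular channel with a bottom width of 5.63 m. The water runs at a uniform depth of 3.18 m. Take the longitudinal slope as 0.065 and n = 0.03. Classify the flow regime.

supercritical

Flow area A = b·y = 5.63 × 3.18 = 17.9 m². Wetted perimeter P = b + 2y = 5.63 + 2×3.18 = 11.99 m.
Hydraulic radius R = A/P = 17.9/11.99 = 1.493 m.
V = (1/n) R^(2/3) √S = (1/0.03) × 1.493^(2/3) × √0.065 = 11.1 m/s. Hydraulic depth D_h = A/T = 17.9/5.63 = 3.18 m.
Froude number Fr = V/√(g·D_h) = 11.1/√(9.81×3.18) = 1.99, which is greater than 1, so the flow is supercritical.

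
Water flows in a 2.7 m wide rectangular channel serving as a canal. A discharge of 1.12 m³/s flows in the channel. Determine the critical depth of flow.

For a rectangular channel, critical depth y_c = (q²/g)^(1/3) where q = Q/b = 1.12/2.7 = 0.4148 m²/s.
So y_c = (0.4148²/9.81)^(1/3) = 0.26 m.

y_c = 0.26 m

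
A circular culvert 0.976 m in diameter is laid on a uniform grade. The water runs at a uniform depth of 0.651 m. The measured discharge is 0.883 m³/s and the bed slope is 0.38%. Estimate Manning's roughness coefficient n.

For a circular section of diameter D = 0.976 m at depth y = 0.651 m, the central angle is θ = 2 arccos(1 − 2y/D) = 3.823 rad. Then A = (D²/8)(θ − sin θ) = 0.5302 m² and P = Dθ/2 = 1.865 m.
Hydraulic radius R = A/P = 0.5302/1.865 = 0.2842 m.
Rearranging Manning's equation: n = (1/Q) A R^(2/3) S^(1/2) = (1/0.883) × 0.5302 × 0.2842^(2/3) × √0.0038 = 0.016.

n = 0.016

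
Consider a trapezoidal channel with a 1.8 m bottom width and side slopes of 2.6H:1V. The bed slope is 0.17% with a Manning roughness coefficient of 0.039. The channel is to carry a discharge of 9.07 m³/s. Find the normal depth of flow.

y_n = 1.58 m

Manning's equation rearranged: A R^(2/3) = nQ / (1·√S) = 0.039 × 9.07 / (√0.0017) = 8.579.
Trying y = 1.71 m: A R^(2/3) = 10.27 — too large.
Trying y = 1.2 m: A R^(2/3) = 4.636 — too small.
Trying y = 1.58 m: A R^(2/3) = 8.575 — close enough.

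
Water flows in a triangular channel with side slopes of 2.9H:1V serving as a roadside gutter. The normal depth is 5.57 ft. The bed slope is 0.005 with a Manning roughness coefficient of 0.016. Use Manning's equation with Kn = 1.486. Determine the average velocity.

V = 12.5 ft/s

For a triangular section with side slope z = 2.9: A = zy² = 2.9×5.57² = 89.97 ft²; P = 2y√(1+z²) = 2×5.57×3.068 = 34.17 ft.
Hydraulic radius R = A/P = 89.97/34.17 = 2.633 ft.
From Manning's equation, V = (1.486/n) R^(2/3) S^(1/2) = (1.486/0.016) × 2.633^(2/3) × 0.005^(1/2) = 12.5 ft/s.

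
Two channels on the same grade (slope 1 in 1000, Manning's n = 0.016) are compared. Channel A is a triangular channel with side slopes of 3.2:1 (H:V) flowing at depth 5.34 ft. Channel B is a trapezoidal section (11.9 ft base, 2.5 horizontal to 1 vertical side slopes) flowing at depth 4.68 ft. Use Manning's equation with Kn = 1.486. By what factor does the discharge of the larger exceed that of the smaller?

1.34

Channel A: For a triangular section with side slope z = 3.2: A = zy² = 3.2×5.34² = 91.25 ft²; P = 2y√(1+z²) = 2×5.34×3.353 = 35.81 ft. Hydraulic radius R = A/P = 91.25/35.81 = 2.548 ft. Q_A = (1.486/0.016)·91.25·2.548^(2/3)·√0.001 = 500 ft³/s.
Channel B: With bottom width b = 11.9 ft and side slope z = 2.5: A = (b + zy)y = (11.9 + 2.5×4.68)×4.68 = 110.4 ft²; P = b + 2y√(1+z²) = 11.9 + 2×4.68×2.693 = 37.1 ft. Hydraulic radius R = A/P = 110.4/37.1 = 2.977 ft. Q_B = (1.486/0.016)·110.4·2.977^(2/3)·√0.001 = 671.3 ft³/s.
The larger discharge is 671.3 ft³/s and the smaller is 500 ft³/s; the ratio is 1.34.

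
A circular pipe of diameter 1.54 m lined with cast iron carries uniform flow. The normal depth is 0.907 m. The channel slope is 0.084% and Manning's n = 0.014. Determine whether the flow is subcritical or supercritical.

For a circular section of diameter D = 1.54 m at depth y = 0.907 m, the central angle is θ = 2 arccos(1 − 2y/D) = 3.499 rad. Then A = (D²/8)(θ − sin θ) = 1.141 m² and P = Dθ/2 = 2.694 m.
Hydraulic radius R = A/P = 1.141/2.694 = 0.4235 m.
V = (1/n) R^(2/3) √S = (1/0.014) × 0.4235^(2/3) × √0.00084 = 1.168 m/s. Hydraulic depth D_h = A/T = 1.141/1.515 = 0.753 m.
Froude number Fr = V/√(g·D_h) = 1.168/√(9.81×0.753) = 0.43, which is less than 1, so the flow is subcritical.

subcritical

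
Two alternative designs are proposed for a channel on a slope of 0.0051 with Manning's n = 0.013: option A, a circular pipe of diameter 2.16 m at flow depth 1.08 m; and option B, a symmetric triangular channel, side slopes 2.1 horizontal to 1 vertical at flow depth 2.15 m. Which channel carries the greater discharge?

Channel A: For a circular section of diameter D = 2.16 m at depth y = 1.08 m, the central angle is θ = 2 arccos(1 − 2y/D) = 3.142 rad. Then A = (D²/8)(θ − sin θ) = 1.832 m² and P = Dθ/2 = 3.393 m. Hydraulic radius R = A/P = 1.832/3.393 = 0.54 m. Q_A = (1/0.013)·1.832·0.54^(2/3)·√0.0051 = 6.674 m³/s.
Channel B: For a triangular section with side slope z = 2.1: A = zy² = 2.1×2.15² = 9.707 m²; P = 2y√(1+z²) = 2×2.15×2.326 = 10 m. Hydraulic radius R = A/P = 9.707/10 = 0.9706 m. Q_B = (1/0.013)·9.707·0.9706^(2/3)·√0.0051 = 52.27 m³/s.
Q_A = 6.674 m³/s vs Q_B = 52.27 m³/s, so channel B carries more.

channel B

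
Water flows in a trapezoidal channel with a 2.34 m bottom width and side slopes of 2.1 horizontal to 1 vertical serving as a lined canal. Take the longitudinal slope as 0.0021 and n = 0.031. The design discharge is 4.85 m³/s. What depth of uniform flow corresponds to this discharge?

Manning's equation rearranged: A R^(2/3) = nQ / (1·√S) = 0.031 × 4.85 / (√0.0021) = 3.281.
Trying y = 1.18 m: A R^(2/3) = 4.593 — high.
Trying y = 0.699 m: A R^(2/3) = 1.623 — low.
Trying y = 1 m: A R^(2/3) = 3.28 — ≈ 3.281.

y_n = 1 m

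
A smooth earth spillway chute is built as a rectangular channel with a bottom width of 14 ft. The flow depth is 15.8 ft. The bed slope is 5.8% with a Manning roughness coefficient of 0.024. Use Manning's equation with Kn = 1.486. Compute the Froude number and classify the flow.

supercritical

Flow area A = b·y = 14 × 15.8 = 221.2 ft². Wetted perimeter P = b + 2y = 14 + 2×15.8 = 45.6 ft.
Hydraulic radius R = A/P = 221.2/45.6 = 4.851 ft.
V = (1.486/n) R^(2/3) √S = (1.486/0.024) × 4.851^(2/3) × √0.058 = 42.73 ft/s. Hydraulic depth D_h = A/T = 221.2/14 = 15.8 ft.
Froude number Fr = V/√(g·D_h) = 42.73/√(32.2×15.8) = 1.89, which is greater than 1, so the flow is supercritical.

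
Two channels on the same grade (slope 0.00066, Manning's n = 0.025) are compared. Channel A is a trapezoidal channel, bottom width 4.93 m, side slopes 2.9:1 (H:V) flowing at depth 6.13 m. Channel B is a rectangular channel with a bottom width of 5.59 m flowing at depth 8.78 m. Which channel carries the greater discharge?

Channel A: With bottom width b = 4.93 m and side slope z = 2.9: A = (b + zy)y = (4.93 + 2.9×6.13)×6.13 = 139.2 m²; P = b + 2y√(1+z²) = 4.93 + 2×6.13×3.068 = 42.54 m. Hydraulic radius R = A/P = 139.2/42.54 = 3.272 m. Q_A = (1/0.025)·139.2·3.272^(2/3)·√0.00066 = 315.3 m³/s.
Channel B: Flow area A = b·y = 5.59 × 8.78 = 49.08 m². Wetted perimeter P = b + 2y = 5.59 + 2×8.78 = 23.15 m. Hydraulic radius R = A/P = 49.08/23.15 = 2.12 m. Q_B = (1/0.025)·49.08·2.12^(2/3)·√0.00066 = 83.24 m³/s.
Q_A = 315.3 m³/s vs Q_B = 83.24 m³/s, so channel A carries more.

channel A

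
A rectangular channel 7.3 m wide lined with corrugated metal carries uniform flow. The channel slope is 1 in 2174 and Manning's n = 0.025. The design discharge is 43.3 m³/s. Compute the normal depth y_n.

Manning's equation rearranged: A R^(2/3) = nQ / (1·√S) = 0.025 × 43.3 / (√0.00046) = 50.47.
At y = 4.79 m: A R^(2/3) = 56.82 — over.
At y = 3.8 m: A R^(2/3) = 41.98 — short.
At y = 4.37 m: A R^(2/3) = 50.45 — matches.

y_n = 4.37 m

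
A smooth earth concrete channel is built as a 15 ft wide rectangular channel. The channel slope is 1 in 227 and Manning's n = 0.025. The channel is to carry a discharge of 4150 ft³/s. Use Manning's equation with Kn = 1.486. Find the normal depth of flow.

Manning's equation rearranged: A R^(2/3) = nQ / (1.486·√S) = 0.025 × 4150 / (1.486 × √0.004405) = 1052.
At y = 17.3 ft: A R^(2/3) = 782.1 — low.
At y = 26.2 ft: A R^(2/3) = 1273 — high.
At y = 22.2 ft: A R^(2/3) = 1051 — ≈ 1052.

y_n = 22.2 ft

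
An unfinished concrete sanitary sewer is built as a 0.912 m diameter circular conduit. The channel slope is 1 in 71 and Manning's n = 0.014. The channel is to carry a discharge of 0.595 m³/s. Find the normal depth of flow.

y_n = 0.335 m

Manning's equation rearranged: A R^(2/3) = nQ / (1·√S) = 0.014 × 0.595 / (√0.01408) = 0.07019.
Trying y = 0.298 m: A R^(2/3) = 0.05627 — too small.
Trying y = 0.397 m: A R^(2/3) = 0.09573 — too large.
Trying y = 0.335 m: A R^(2/3) = 0.07019 — ≈ 0.07019.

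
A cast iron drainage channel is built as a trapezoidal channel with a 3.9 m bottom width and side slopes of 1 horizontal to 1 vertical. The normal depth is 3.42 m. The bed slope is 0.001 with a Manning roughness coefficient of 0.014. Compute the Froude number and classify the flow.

subcritical

With bottom width b = 3.9 m and side slope z = 1: A = (b + zy)y = (3.9 + 1×3.42)×3.42 = 25.03 m²; P = b + 2y√(1+z²) = 3.9 + 2×3.42×1.414 = 13.57 m.
Hydraulic radius R = A/P = 25.03/13.57 = 1.844 m.
V = (1/n) R^(2/3) √S = (1/0.014) × 1.844^(2/3) × √0.001 = 3.397 m/s. Hydraulic depth D_h = A/T = 25.03/10.74 = 2.331 m.
Froude number Fr = V/√(g·D_h) = 3.397/√(9.81×2.331) = 0.71, which is less than 1, so the flow is subcritical.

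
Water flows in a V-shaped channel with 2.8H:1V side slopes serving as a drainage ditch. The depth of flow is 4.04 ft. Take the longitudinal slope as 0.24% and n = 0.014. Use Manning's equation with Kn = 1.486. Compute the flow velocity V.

V = 7.98 ft/s

For a triangular section with side slope z = 2.8: A = zy² = 2.8×4.04² = 45.7 ft²; P = 2y√(1+z²) = 2×4.04×2.973 = 24.02 ft.
Hydraulic radius R = A/P = 45.7/24.02 = 1.902 ft.
From Manning's equation, V = (1.486/n) R^(2/3) S^(1/2) = (1.486/0.014) × 1.902^(2/3) × 0.0024^(1/2) = 7.98 ft/s.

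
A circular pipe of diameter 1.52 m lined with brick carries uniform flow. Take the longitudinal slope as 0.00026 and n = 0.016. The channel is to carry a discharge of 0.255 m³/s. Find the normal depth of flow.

y_n = 0.535 m

Manning's equation rearranged: A R^(2/3) = nQ / (1·√S) = 0.016 × 0.255 / (√0.00026) = 0.253.
Trying y = 0.402 m: A R^(2/3) = 0.1457 — low.
Trying y = 0.622 m: A R^(2/3) = 0.3344 — high.
Trying y = 0.535 m: A R^(2/3) = 0.253 — ≈ 0.253.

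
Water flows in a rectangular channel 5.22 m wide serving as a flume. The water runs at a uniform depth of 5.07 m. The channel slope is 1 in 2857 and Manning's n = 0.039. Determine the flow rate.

Q = 18.2 m³/s

Flow area A = b·y = 5.22 × 5.07 = 26.47 m². Wetted perimeter P = b + 2y = 5.22 + 2×5.07 = 15.36 m.
Hydraulic radius R = A/P = 26.47/15.36 = 1.723 m.
Manning's equation: Q = (1/n) A R^(2/3) S^(1/2) = (1/0.039) × 26.47 × 1.723^(2/3) × 0.00035^(1/2) = 18.2 m³/s.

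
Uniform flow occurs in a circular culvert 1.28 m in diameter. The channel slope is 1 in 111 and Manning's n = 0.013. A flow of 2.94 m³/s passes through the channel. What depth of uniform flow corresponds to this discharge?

Manning's equation rearranged: A R^(2/3) = nQ / (1·√S) = 0.013 × 2.94 / (√0.009009) = 0.4027.
Trying y = 0.665 m: A R^(2/3) = 0.3211 — short.
Trying y = 0.833 m: A R^(2/3) = 0.4562 — over.
Trying y = 0.766 m: A R^(2/3) = 0.4028 — ≈ 0.4027.

y_n = 0.766 m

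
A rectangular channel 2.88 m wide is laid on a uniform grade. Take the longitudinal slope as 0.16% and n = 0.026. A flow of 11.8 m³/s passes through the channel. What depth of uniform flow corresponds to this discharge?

y_n = 2.76 m

Manning's equation rearranged: A R^(2/3) = nQ / (1·√S) = 0.026 × 11.8 / (√0.0016) = 7.67.
At y = 3.49 m: A R^(2/3) = 10.18 — over.
At y = 2.09 m: A R^(2/3) = 5.412 — short.
At y = 2.76 m: A R^(2/3) = 7.662 — close enough.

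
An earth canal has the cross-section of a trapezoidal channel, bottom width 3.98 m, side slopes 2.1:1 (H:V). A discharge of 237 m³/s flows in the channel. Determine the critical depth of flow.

At critical depth, Q² T / (g A³) = 1, i.e. A³/T = Q²/g = 237²/9.81 = 5726.
Try y = 3.42 m: A³/T = 3033 — low.
Try y = 5.04 m: A³/T = 15730 — high.
Try y = 3.98 m: A³/T = 5721 — close enough.

y_c = 3.98 m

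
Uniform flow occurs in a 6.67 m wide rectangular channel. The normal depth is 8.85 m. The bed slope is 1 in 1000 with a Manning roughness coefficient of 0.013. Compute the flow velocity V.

Flow area A = b·y = 6.67 × 8.85 = 59.03 m². Wetted perimeter P = b + 2y = 6.67 + 2×8.85 = 24.37 m.
Hydraulic radius R = A/P = 59.03/24.37 = 2.422 m.
From Manning's equation, V = (1/n) R^(2/3) S^(1/2) = (1/0.013) × 2.422^(2/3) × 0.001^(1/2) = 4.39 m/s.

V = 4.39 m/s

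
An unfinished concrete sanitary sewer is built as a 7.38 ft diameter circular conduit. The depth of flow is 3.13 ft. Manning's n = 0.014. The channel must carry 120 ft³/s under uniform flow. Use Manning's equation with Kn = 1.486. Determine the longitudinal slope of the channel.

For a circular section of diameter D = 7.38 ft at depth y = 3.13 ft, the central angle is θ = 2 arccos(1 − 2y/D) = 2.837 rad. Then A = (D²/8)(θ − sin θ) = 17.27 ft² and P = Dθ/2 = 10.47 ft.
Hydraulic radius R = A/P = 17.27/10.47 = 1.65 ft.
From Manning's equation, S = [nQ / (1.486 A R^(2/3))]² = [0.014 × 120 / (1.486 × 17.27 × 1.65^(2/3))]² = 0.0022.

S = 0.0022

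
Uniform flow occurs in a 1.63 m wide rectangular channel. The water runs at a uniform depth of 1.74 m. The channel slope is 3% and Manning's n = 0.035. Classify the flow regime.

subcritical

Flow area A = b·y = 1.63 × 1.74 = 2.836 m². Wetted perimeter P = b + 2y = 1.63 + 2×1.74 = 5.11 m.
Hydraulic radius R = A/P = 2.836/5.11 = 0.555 m.
V = (1/n) R^(2/3) √S = (1/0.035) × 0.555^(2/3) × √0.03 = 3.342 m/s. Hydraulic depth D_h = A/T = 2.836/1.63 = 1.74 m.
Froude number Fr = V/√(g·D_h) = 3.342/√(9.81×1.74) = 0.809, which is less than 1, so the flow is subcritical.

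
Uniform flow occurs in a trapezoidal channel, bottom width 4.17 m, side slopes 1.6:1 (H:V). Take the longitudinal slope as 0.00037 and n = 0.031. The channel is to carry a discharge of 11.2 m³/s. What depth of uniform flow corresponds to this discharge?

Manning's equation rearranged: A R^(2/3) = nQ / (1·√S) = 0.031 × 11.2 / (√0.00037) = 18.05.
Try y = 1.69 m: A R^(2/3) = 12.39 — too small.
Try y = 2.22 m: A R^(2/3) = 21.11 — too large.
Try y = 2.05 m: A R^(2/3) = 18.03 — ≈ 18.05.

y_n = 2.05 m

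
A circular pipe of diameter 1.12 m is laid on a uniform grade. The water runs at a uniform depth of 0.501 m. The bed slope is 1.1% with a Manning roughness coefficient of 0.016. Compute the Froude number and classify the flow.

For a circular section of diameter D = 1.12 m at depth y = 0.501 m, the central angle is θ = 2 arccos(1 − 2y/D) = 2.93 rad. Then A = (D²/8)(θ − sin θ) = 0.4266 m² and P = Dθ/2 = 1.641 m.
Hydraulic radius R = A/P = 0.4266/1.641 = 0.26 m.
V = (1/n) R^(2/3) √S = (1/0.016) × 0.26^(2/3) × √0.011 = 2.67 m/s. Hydraulic depth D_h = A/T = 0.4266/1.114 = 0.3831 m.
Froude number Fr = V/√(g·D_h) = 2.67/√(9.81×0.3831) = 1.38, which is greater than 1, so the flow is supercritical.

supercritical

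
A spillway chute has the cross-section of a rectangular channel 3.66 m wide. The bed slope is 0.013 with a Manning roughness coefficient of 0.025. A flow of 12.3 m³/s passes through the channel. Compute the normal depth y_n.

y_n = 0.99 m

Manning's equation rearranged: A R^(2/3) = nQ / (1·√S) = 0.025 × 12.3 / (√0.013) = 2.697.
Try y = 0.783 m: A R^(2/3) = 1.92 — too small.
Try y = 1.25 m: A R^(2/3) = 3.752 — too large.
Try y = 0.99 m: A R^(2/3) = 2.698 — matches.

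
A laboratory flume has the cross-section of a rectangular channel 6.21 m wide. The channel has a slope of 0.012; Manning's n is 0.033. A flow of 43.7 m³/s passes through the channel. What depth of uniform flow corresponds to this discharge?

y_n = 1.9 m

Manning's equation rearranged: A R^(2/3) = nQ / (1·√S) = 0.033 × 43.7 / (√0.012) = 13.16.
At y = 2.4 m: A R^(2/3) = 18.24 — over.
At y = 1.3 m: A R^(2/3) = 7.616 — short.
At y = 1.9 m: A R^(2/3) = 13.17 — matches.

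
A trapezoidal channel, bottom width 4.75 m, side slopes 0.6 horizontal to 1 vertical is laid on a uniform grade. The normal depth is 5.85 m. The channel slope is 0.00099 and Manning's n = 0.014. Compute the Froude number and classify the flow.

subcritical

With bottom width b = 4.75 m and side slope z = 0.6: A = (b + zy)y = (4.75 + 0.6×5.85)×5.85 = 48.32 m²; P = b + 2y√(1+z²) = 4.75 + 2×5.85×1.166 = 18.39 m.
Hydraulic radius R = A/P = 48.32/18.39 = 2.627 m.
V = (1/n) R^(2/3) √S = (1/0.014) × 2.627^(2/3) × √0.00099 = 4.279 m/s. Hydraulic depth D_h = A/T = 48.32/11.77 = 4.105 m.
Froude number Fr = V/√(g·D_h) = 4.279/√(9.81×4.105) = 0.674, which is less than 1, so the flow is subcritical.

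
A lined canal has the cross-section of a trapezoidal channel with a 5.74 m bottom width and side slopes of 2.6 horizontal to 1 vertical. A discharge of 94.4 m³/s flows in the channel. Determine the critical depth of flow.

y_c = 2.18 m

At critical depth, Q² T / (g A³) = 1, i.e. A³/T = Q²/g = 94.4²/9.81 = 908.4.
Trying y = 1.89 m: A³/T = 524.4 — short.
Trying y = 2.58 m: A³/T = 1729 — over.
Trying y = 2.18 m: A³/T = 900.8 — matches.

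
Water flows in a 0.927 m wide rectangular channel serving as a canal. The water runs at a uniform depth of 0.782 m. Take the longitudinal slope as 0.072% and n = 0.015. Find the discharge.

Q = 0.569 m³/s

Flow area A = b·y = 0.927 × 0.782 = 0.7249 m². Wetted perimeter P = b + 2y = 0.927 + 2×0.782 = 2.491 m.
Hydraulic radius R = A/P = 0.7249/2.491 = 0.291 m.
Manning's equation: Q = (1/n) A R^(2/3) S^(1/2) = (1/0.015) × 0.7249 × 0.291^(2/3) × 0.00072^(1/2) = 0.569 m³/s.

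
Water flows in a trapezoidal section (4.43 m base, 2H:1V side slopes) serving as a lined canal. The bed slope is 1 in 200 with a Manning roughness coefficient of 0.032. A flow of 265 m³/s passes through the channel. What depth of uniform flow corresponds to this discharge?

Manning's equation rearranged: A R^(2/3) = nQ / (1·√S) = 0.032 × 265 / (√0.005) = 119.9.
Try y = 4.13 m: A R^(2/3) = 91.02 — low.
Try y = 4.67 m: A R^(2/3) = 119.7 — matches.

y_n = 4.67 m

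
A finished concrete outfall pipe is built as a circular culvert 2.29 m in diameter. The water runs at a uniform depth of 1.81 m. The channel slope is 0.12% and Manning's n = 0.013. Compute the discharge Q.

For a circular section of diameter D = 2.29 m at depth y = 1.81 m, the central angle is θ = 2 arccos(1 − 2y/D) = 4.381 rad. Then A = (D²/8)(θ − sin θ) = 3.492 m² and P = Dθ/2 = 5.016 m.
Hydraulic radius R = A/P = 3.492/5.016 = 0.6961 m.
Manning's equation: Q = (1/n) A R^(2/3) S^(1/2) = (1/0.013) × 3.492 × 0.6961^(2/3) × 0.0012^(1/2) = 7.31 m³/s.

Q = 7.31 m³/s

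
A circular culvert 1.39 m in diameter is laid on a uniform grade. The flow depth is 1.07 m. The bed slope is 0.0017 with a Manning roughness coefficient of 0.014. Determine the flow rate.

Q = 2.07 m³/s

For a circular section of diameter D = 1.39 m at depth y = 1.07 m, the central angle is θ = 2 arccos(1 − 2y/D) = 4.281 rad. Then A = (D²/8)(θ − sin θ) = 1.253 m² and P = Dθ/2 = 2.976 m.
Hydraulic radius R = A/P = 1.253/2.976 = 0.4212 m.
Manning's equation: Q = (1/n) A R^(2/3) S^(1/2) = (1/0.014) × 1.253 × 0.4212^(2/3) × 0.0017^(1/2) = 2.07 m³/s.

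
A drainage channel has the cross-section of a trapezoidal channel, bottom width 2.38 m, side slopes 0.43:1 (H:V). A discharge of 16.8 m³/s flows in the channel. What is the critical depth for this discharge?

At critical depth, Q² T / (g A³) = 1, i.e. A³/T = Q²/g = 16.8²/9.81 = 28.77.
Try y = 1.21 m: A³/T = 12.64 — short.
Try y = 1.79 m: A³/T = 45.72 — over.
Try y = 1.56 m: A³/T = 28.97 — close enough.

y_c = 1.56 m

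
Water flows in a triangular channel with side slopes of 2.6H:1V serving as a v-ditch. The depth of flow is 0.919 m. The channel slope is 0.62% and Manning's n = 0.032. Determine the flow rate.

For a triangular section with side slope z = 2.6: A = zy² = 2.6×0.919² = 2.196 m²; P = 2y√(1+z²) = 2×0.919×2.786 = 5.12 m.
Hydraulic radius R = A/P = 2.196/5.12 = 0.4289 m.
Manning's equation: Q = (1/n) A R^(2/3) S^(1/2) = (1/0.032) × 2.196 × 0.4289^(2/3) × 0.0062^(1/2) = 3.07 m³/s.

Q = 3.07 m³/s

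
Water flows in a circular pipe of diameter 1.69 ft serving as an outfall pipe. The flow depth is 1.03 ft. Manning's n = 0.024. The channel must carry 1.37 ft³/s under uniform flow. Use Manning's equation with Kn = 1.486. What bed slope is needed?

For a circular section of diameter D = 1.69 ft at depth y = 1.03 ft, the central angle is θ = 2 arccos(1 − 2y/D) = 3.583 rad. Then A = (D²/8)(θ − sin θ) = 1.432 ft² and P = Dθ/2 = 3.028 ft.
Hydraulic radius R = A/P = 1.432/3.028 = 0.4729 ft.
From Manning's equation, S = [nQ / (1.486 A R^(2/3))]² = [0.024 × 1.37 / (1.486 × 1.432 × 0.4729^(2/3))]² = 0.000648.

S = 0.000648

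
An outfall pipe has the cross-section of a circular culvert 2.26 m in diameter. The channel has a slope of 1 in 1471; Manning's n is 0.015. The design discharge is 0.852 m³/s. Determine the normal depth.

y_n = 0.647 m

Manning's equation rearranged: A R^(2/3) = nQ / (1·√S) = 0.015 × 0.852 / (√0.0006798) = 0.4902.
Try y = 0.504 m: A R^(2/3) = 0.299 — short.
Try y = 0.811 m: A R^(2/3) = 0.7555 — over.
Try y = 0.647 m: A R^(2/3) = 0.4902 — matches.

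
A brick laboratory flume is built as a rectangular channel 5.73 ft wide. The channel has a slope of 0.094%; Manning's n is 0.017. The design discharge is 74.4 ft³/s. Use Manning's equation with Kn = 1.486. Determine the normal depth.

Manning's equation rearranged: A R^(2/3) = nQ / (1.486·√S) = 0.017 × 74.4 / (1.486 × √0.00094) = 27.76.
Try y = 3.03 ft: A R^(2/3) = 22.47 — short.
Try y = 4.4 ft: A R^(2/3) = 36.41 — over.
Try y = 3.56 ft: A R^(2/3) = 27.76 — matches.

y_n = 3.56 ft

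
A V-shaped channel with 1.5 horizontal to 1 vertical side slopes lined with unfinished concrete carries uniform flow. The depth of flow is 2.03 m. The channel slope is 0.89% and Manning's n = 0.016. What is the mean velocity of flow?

For a triangular section with side slope z = 1.5: A = zy² = 1.5×2.03² = 6.181 m²; P = 2y√(1+z²) = 2×2.03×1.803 = 7.319 m.
Hydraulic radius R = A/P = 6.181/7.319 = 0.8445 m.
From Manning's equation, V = (1/n) R^(2/3) S^(1/2) = (1/0.016) × 0.8445^(2/3) × 0.0089^(1/2) = 5.27 m/s.

V = 5.27 m/s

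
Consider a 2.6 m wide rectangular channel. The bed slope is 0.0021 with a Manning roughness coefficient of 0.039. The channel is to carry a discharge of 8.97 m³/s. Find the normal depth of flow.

Manning's equation rearranged: A R^(2/3) = nQ / (1·√S) = 0.039 × 8.97 / (√0.0021) = 7.634.
Trying y = 2.38 m: A R^(2/3) = 5.512 — short.
Trying y = 3.84 m: A R^(2/3) = 9.791 — over.
Trying y = 3.11 m: A R^(2/3) = 7.631 — matches.

y_n = 3.11 m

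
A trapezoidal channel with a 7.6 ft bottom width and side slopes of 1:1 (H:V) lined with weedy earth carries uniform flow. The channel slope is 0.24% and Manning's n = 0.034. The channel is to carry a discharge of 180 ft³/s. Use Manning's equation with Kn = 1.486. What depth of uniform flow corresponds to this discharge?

Manning's equation rearranged: A R^(2/3) = nQ / (1.486·√S) = 0.034 × 180 / (1.486 × √0.0024) = 84.07.
Try y = 4.35 ft: A R^(2/3) = 98.58 — high.
Try y = 2.76 ft: A R^(2/3) = 43.18 — low.
Try y = 3.99 ft: A R^(2/3) = 84.01 — matches.

y_n = 3.99 ft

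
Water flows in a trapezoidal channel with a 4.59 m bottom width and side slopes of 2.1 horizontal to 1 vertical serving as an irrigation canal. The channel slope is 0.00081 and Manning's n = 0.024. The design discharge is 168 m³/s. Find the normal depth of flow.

y_n = 4.92 m

Manning's equation rearranged: A R^(2/3) = nQ / (1·√S) = 0.024 × 168 / (√0.00081) = 141.7.
At y = 3.39 m: A R^(2/3) = 61.95 — too small.
At y = 4.92 m: A R^(2/3) = 141.4 — matches.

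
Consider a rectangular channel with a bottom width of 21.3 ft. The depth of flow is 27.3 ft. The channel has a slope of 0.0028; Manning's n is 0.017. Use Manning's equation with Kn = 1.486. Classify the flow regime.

Flow area A = b·y = 21.3 × 27.3 = 581.5 ft². Wetted perimeter P = b + 2y = 21.3 + 2×27.3 = 75.9 ft.
Hydraulic radius R = A/P = 581.5/75.9 = 7.661 ft.
V = (1.486/n) R^(2/3) √S = (1.486/0.017) × 7.661^(2/3) × √0.0028 = 17.98 ft/s. Hydraulic depth D_h = A/T = 581.5/21.3 = 27.3 ft.
Froude number Fr = V/√(g·D_h) = 17.98/√(32.2×27.3) = 0.606, which is less than 1, so the flow is subcritical.

subcritical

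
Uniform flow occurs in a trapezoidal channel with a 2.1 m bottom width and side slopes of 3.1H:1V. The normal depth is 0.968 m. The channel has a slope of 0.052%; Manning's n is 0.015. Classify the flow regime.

With bottom width b = 2.1 m and side slope z = 3.1: A = (b + zy)y = (2.1 + 3.1×0.968)×0.968 = 4.938 m²; P = b + 2y√(1+z²) = 2.1 + 2×0.968×3.257 = 8.406 m.
Hydraulic radius R = A/P = 4.938/8.406 = 0.5874 m.
V = (1/n) R^(2/3) √S = (1/0.015) × 0.5874^(2/3) × √0.00052 = 1.066 m/s. Hydraulic depth D_h = A/T = 4.938/8.102 = 0.6095 m.
Froude number Fr = V/√(g·D_h) = 1.066/√(9.81×0.6095) = 0.436, which is less than 1, so the flow is subcritical.

subcritical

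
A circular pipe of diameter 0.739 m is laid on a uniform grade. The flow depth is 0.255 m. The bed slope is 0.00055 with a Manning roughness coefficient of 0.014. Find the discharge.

For a circular section of diameter D = 0.739 m at depth y = 0.255 m, the central angle is θ = 2 arccos(1 − 2y/D) = 2.511 rad. Then A = (D²/8)(θ − sin θ) = 0.1312 m² and P = Dθ/2 = 0.928 m.
Hydraulic radius R = A/P = 0.1312/0.928 = 0.1414 m.
Manning's equation: Q = (1/n) A R^(2/3) S^(1/2) = (1/0.014) × 0.1312 × 0.1414^(2/3) × 0.00055^(1/2) = 0.0597 m³/s.

Q = 0.0597 m³/s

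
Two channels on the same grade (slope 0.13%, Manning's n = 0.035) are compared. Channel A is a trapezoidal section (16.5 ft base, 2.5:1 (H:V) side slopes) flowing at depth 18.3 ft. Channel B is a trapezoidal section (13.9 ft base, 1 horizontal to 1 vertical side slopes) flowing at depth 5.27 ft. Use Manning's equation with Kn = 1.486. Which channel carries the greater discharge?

Channel A: With bottom width b = 16.5 ft and side slope z = 2.5: A = (b + zy)y = (16.5 + 2.5×18.3)×18.3 = 1139 ft²; P = b + 2y√(1+z²) = 16.5 + 2×18.3×2.693 = 115 ft. Hydraulic radius R = A/P = 1139/115 = 9.902 ft. Q_A = (1.486/0.035)·1139·9.902^(2/3)·√0.0013 = 8041 ft³/s.
Channel B: With bottom width b = 13.9 ft and side slope z = 1: A = (b + zy)y = (13.9 + 1×5.27)×5.27 = 101 ft²; P = b + 2y√(1+z²) = 13.9 + 2×5.27×1.414 = 28.81 ft. Hydraulic radius R = A/P = 101/28.81 = 3.507 ft. Q_B = (1.486/0.035)·101·3.507^(2/3)·√0.0013 = 357 ft³/s.
Q_A = 8041 ft³/s vs Q_B = 357 ft³/s, so channel A carries more.

channel A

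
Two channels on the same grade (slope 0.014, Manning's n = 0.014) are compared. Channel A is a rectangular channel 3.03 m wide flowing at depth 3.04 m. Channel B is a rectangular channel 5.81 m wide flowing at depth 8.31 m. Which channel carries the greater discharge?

channel B

Channel A: Flow area A = b·y = 3.03 × 3.04 = 9.211 m². Wetted perimeter P = b + 2y = 3.03 + 2×3.04 = 9.11 m. Hydraulic radius R = A/P = 9.211/9.11 = 1.011 m. Q_A = (1/0.014)·9.211·1.011^(2/3)·√0.014 = 78.42 m³/s.
Channel B: Flow area A = b·y = 5.81 × 8.31 = 48.28 m². Wetted perimeter P = b + 2y = 5.81 + 2×8.31 = 22.43 m. Hydraulic radius R = A/P = 48.28/22.43 = 2.153 m. Q_B = (1/0.014)·48.28·2.153^(2/3)·√0.014 = 680.3 m³/s.
Q_A = 78.42 m³/s vs Q_B = 680.3 m³/s, so channel B carries more.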